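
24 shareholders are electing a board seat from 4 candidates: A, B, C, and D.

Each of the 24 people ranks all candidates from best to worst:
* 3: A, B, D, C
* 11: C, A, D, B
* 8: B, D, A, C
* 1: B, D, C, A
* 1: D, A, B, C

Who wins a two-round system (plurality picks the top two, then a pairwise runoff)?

Round 1 first-place votes: A 3, B 9, C 11, D 1. C and B advance.
Runoff: C is ranked above B on 11 ballots, B above C on 13.

B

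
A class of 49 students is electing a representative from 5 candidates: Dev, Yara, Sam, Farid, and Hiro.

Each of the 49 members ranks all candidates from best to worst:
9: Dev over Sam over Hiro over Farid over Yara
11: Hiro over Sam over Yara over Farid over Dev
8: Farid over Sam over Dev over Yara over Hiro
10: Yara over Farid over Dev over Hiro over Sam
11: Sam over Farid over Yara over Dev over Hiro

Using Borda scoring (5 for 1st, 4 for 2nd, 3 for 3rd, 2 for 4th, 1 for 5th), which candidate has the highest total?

Dev: 9×5 + 11×1 + 8×3 + 10×3 + 11×2 = 132
Yara: 9×1 + 11×3 + 8×2 + 10×5 + 11×3 = 141
Sam: 9×4 + 11×4 + 8×4 + 10×1 + 11×5 = 177
Farid: 9×2 + 11×2 + 8×5 + 10×4 + 11×4 = 164
Hiro: 9×3 + 11×5 + 8×1 + 10×2 + 11×1 = 121

Sam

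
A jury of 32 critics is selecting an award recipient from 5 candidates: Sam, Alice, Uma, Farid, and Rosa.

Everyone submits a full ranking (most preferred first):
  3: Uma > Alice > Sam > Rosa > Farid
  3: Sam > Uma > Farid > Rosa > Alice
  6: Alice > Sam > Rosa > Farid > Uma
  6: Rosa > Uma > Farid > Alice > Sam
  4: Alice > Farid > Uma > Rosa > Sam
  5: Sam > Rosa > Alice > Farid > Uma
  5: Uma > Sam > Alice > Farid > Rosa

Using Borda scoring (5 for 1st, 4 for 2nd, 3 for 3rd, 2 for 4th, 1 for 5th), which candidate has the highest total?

Sam: 3×3 + 3×5 + 6×4 + 6×1 + 4×1 + 5×5 + 5×4 = 103
Alice: 3×4 + 3×1 + 6×5 + 6×2 + 4×5 + 5×3 + 5×3 = 107
Uma: 3×5 + 3×4 + 6×1 + 6×4 + 4×3 + 5×1 + 5×5 = 99
Farid: 3×1 + 3×3 + 6×2 + 6×3 + 4×4 + 5×2 + 5×2 = 78
Rosa: 3×2 + 3×2 + 6×3 + 6×5 + 4×2 + 5×4 + 5×1 = 93

Alice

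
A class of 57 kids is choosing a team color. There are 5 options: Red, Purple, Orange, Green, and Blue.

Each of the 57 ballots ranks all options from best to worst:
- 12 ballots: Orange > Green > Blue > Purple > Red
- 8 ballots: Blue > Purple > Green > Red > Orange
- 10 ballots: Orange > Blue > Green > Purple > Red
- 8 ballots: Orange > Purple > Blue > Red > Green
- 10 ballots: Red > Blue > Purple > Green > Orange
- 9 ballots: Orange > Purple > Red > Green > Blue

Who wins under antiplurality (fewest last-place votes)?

Purple

Last-place votes: Red 22, Purple 0, Orange 18, Green 8, Blue 9.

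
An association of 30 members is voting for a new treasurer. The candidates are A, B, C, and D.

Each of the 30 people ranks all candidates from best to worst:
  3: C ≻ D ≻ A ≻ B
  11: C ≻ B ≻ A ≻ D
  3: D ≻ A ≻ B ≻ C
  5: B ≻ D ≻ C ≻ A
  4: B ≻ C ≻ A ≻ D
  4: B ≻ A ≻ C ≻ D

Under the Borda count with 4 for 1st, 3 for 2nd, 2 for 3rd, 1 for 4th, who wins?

B

A: 3×2 + 11×2 + 3×3 + 5×1 + 4×2 + 4×3 = 62
B: 3×1 + 11×3 + 3×2 + 5×4 + 4×4 + 4×4 = 94
C: 3×4 + 11×4 + 3×1 + 5×2 + 4×3 + 4×2 = 89
D: 3×3 + 11×1 + 3×4 + 5×3 + 4×1 + 4×1 = 55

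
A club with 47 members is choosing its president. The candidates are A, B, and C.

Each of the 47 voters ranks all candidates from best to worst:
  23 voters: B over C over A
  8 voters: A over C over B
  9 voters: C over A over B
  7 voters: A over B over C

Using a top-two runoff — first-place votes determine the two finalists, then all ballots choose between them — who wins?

Round 1 first-place votes: A 15, B 23, C 9. B and A advance.
Runoff: B is ranked above A on 23 ballots, A above B on 24.

A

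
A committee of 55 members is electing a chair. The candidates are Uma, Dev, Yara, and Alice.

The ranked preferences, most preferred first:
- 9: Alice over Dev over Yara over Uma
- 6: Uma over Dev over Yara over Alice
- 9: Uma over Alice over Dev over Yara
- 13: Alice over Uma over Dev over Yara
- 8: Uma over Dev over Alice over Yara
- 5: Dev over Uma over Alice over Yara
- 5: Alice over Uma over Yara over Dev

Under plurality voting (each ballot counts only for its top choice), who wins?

Alice

First-place votes: Uma 23, Dev 5, Yara 0, Alice 27.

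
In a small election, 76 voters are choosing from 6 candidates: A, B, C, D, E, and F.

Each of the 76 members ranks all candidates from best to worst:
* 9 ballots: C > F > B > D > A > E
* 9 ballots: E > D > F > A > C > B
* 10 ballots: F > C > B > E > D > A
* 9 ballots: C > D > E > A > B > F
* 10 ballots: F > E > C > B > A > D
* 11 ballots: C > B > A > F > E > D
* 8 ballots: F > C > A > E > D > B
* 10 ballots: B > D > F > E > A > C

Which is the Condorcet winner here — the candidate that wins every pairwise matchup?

F vs A: 56–20
F vs B: 46–30
F vs C: 47–29
F vs D: 48–28
F vs E: 58–18
F beats every other candidate.

F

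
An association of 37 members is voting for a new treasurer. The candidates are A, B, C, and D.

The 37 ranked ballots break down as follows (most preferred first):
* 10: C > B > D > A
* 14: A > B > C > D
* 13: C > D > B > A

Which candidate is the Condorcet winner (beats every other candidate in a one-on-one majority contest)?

C

C vs A: 23–14
C vs B: 23–14
C vs D: 37–0
C beats every other candidate.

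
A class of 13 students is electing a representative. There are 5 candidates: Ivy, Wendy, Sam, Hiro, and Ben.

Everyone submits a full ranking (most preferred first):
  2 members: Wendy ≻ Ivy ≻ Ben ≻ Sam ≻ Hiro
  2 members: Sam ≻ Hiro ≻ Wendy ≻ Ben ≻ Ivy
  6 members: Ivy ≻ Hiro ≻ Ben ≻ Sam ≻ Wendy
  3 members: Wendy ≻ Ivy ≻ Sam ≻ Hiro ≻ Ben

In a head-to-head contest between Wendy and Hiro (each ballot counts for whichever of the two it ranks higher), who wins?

Hiro

Wendy is ranked above Hiro on 5 ballots; Hiro above Wendy on 8.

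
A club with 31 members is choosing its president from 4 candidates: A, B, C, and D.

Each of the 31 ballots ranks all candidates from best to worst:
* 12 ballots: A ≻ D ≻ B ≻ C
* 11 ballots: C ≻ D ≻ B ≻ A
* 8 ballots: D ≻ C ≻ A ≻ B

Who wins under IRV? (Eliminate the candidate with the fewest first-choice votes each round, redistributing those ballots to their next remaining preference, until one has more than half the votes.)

Round 1: A 12, B 0, C 11, D 8. B eliminated.
Round 2: A 12, C 11, D 8. D eliminated.
Round 3: A 12, C 19. C has a majority (≥16).

C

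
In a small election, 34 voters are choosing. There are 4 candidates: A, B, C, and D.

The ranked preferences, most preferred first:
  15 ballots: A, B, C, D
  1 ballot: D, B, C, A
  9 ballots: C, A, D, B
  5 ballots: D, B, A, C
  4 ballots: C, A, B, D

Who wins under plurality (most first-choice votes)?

First-place votes: A 15, B 0, C 13, D 6.

A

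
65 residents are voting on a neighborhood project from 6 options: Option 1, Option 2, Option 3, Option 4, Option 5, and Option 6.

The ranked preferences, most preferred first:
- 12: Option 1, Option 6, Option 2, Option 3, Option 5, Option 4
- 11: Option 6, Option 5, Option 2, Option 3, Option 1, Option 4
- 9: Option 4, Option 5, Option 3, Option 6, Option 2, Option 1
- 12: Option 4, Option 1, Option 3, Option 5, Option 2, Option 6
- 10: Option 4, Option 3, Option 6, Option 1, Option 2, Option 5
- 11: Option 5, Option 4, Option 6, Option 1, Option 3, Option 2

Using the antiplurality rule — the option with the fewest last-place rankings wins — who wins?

Option 3

Last-place votes: Option 1 9, Option 2 11, Option 3 0, Option 4 23, Option 5 10, Option 6 12.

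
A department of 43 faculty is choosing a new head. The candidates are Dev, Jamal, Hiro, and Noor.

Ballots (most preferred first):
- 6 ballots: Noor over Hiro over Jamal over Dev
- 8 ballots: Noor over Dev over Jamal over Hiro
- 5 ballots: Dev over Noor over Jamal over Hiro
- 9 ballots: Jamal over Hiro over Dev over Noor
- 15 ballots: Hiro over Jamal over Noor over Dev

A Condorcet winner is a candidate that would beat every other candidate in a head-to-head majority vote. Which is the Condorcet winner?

Jamal vs Dev: 30–13
Jamal vs Hiro: 22–21
Jamal vs Noor: 24–19
Jamal beats every other candidate.

Jamal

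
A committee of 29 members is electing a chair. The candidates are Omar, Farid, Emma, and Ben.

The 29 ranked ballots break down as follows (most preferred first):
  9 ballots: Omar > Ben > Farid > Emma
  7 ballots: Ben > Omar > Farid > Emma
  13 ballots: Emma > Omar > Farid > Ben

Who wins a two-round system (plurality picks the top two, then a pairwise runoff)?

Round 1 first-place votes: Omar 9, Farid 0, Emma 13, Ben 7. Emma and Omar advance.
Runoff: Emma is ranked above Omar on 13 ballots, Omar above Emma on 16.

Omar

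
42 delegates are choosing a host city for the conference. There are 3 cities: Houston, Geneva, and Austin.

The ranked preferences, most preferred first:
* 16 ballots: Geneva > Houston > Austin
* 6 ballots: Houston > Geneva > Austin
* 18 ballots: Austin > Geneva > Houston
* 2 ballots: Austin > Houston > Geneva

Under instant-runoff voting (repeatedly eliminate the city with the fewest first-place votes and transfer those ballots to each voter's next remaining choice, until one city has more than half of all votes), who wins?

Round 1: Houston 6, Geneva 16, Austin 20. Houston eliminated.
Round 2: Geneva 22, Austin 20. Geneva has a majority (≥22).

Geneva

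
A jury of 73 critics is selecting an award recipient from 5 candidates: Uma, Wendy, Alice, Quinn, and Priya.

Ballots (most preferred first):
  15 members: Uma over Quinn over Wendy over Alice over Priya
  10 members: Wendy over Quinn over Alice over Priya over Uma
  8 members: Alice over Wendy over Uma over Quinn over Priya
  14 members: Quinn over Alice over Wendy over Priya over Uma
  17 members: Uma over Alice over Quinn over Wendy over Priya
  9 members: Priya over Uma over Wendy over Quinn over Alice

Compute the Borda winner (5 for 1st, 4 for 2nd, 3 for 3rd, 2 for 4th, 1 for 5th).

Quinn

Uma: 15×5 + 10×1 + 8×3 + 14×1 + 17×5 + 9×4 = 244
Wendy: 15×3 + 10×5 + 8×4 + 14×3 + 17×2 + 9×3 = 230
Alice: 15×2 + 10×3 + 8×5 + 14×4 + 17×4 + 9×1 = 233
Quinn: 15×4 + 10×4 + 8×2 + 14×5 + 17×3 + 9×2 = 255
Priya: 15×1 + 10×2 + 8×1 + 14×2 + 17×1 + 9×5 = 133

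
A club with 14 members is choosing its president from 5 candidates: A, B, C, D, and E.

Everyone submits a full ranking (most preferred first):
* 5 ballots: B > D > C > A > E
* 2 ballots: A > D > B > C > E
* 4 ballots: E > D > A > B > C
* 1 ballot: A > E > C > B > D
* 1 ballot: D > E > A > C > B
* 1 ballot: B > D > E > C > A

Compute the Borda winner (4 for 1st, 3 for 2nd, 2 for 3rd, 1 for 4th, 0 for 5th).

A: 5×1 + 2×4 + 4×2 + 1×4 + 1×2 + 1×0 = 27
B: 5×4 + 2×2 + 4×1 + 1×1 + 1×0 + 1×4 = 33
C: 5×2 + 2×1 + 4×0 + 1×2 + 1×1 + 1×1 = 16
D: 5×3 + 2×3 + 4×3 + 1×0 + 1×4 + 1×3 = 40
E: 5×0 + 2×0 + 4×4 + 1×3 + 1×3 + 1×2 = 24

D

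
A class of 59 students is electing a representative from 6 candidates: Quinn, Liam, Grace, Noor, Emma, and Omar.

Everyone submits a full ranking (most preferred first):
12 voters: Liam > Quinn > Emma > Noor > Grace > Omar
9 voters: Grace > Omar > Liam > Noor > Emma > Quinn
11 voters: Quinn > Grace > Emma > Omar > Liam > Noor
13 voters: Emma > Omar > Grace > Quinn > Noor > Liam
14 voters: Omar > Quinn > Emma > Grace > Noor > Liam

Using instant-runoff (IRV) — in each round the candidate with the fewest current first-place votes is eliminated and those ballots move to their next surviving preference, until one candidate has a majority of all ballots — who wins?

Emma

Round 1: Quinn 11, Liam 12, Grace 9, Noor 0, Emma 13, Omar 14. Noor eliminated.
Round 2: Quinn 11, Liam 12, Grace 9, Emma 13, Omar 14. Grace eliminated.
Round 3: Quinn 11, Liam 12, Emma 13, Omar 23. Quinn eliminated.
Round 4: Liam 12, Emma 24, Omar 23. Liam eliminated.
Round 5: Emma 36, Omar 23. Emma has a majority (≥30).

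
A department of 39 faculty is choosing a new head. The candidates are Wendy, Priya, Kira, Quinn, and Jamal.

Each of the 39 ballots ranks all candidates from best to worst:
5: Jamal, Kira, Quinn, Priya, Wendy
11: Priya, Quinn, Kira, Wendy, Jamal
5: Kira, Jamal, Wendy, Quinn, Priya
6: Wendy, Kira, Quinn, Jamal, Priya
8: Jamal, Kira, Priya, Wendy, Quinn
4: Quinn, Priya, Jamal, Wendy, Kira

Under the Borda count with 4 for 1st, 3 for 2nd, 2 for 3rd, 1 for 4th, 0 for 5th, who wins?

Wendy: 5×0 + 11×1 + 5×2 + 6×4 + 8×1 + 4×1 = 57
Priya: 5×1 + 11×4 + 5×0 + 6×0 + 8×2 + 4×3 = 77
Kira: 5×3 + 11×2 + 5×4 + 6×3 + 8×3 + 4×0 = 99
Quinn: 5×2 + 11×3 + 5×1 + 6×2 + 8×0 + 4×4 = 76
Jamal: 5×4 + 11×0 + 5×3 + 6×1 + 8×4 + 4×2 = 81

Kira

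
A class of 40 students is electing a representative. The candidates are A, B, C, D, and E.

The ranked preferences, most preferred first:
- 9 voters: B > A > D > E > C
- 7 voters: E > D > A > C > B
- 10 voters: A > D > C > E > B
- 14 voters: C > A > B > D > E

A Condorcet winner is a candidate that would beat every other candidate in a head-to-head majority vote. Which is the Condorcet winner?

A

A vs B: 31–9
A vs C: 26–14
A vs D: 33–7
A vs E: 33–7
A beats every other candidate.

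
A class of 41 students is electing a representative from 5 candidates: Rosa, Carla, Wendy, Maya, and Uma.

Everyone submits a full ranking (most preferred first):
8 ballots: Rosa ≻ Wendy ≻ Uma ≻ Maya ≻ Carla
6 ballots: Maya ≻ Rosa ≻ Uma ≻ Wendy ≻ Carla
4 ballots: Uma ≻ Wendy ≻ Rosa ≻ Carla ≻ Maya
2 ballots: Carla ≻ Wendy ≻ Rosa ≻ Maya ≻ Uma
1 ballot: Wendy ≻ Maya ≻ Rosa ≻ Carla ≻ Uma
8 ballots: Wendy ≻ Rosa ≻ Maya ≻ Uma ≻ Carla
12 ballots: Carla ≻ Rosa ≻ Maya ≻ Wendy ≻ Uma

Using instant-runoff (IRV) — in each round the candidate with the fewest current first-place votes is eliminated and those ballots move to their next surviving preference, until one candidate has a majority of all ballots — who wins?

Rosa

Round 1: Rosa 8, Carla 14, Wendy 9, Maya 6, Uma 4. Uma eliminated.
Round 2: Rosa 8, Carla 14, Wendy 13, Maya 6. Maya eliminated.
Round 3: Rosa 14, Carla 14, Wendy 13. Wendy eliminated.
Round 4: Rosa 27, Carla 14. Rosa has a majority (≥21).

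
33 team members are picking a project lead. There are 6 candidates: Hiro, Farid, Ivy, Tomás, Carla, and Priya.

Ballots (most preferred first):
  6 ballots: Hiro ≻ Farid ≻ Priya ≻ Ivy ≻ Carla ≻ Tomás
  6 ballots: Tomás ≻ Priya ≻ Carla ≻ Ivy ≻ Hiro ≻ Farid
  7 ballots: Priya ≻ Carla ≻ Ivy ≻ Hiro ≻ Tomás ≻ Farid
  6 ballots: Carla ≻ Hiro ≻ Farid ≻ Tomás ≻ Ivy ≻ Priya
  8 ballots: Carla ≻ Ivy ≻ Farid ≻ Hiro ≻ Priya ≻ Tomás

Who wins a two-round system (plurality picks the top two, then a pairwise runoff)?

Priya

Round 1 first-place votes: Hiro 6, Farid 0, Ivy 0, Tomás 6, Carla 14, Priya 7. Carla and Priya advance.
Runoff: Carla is ranked above Priya on 14 ballots, Priya above Carla on 19.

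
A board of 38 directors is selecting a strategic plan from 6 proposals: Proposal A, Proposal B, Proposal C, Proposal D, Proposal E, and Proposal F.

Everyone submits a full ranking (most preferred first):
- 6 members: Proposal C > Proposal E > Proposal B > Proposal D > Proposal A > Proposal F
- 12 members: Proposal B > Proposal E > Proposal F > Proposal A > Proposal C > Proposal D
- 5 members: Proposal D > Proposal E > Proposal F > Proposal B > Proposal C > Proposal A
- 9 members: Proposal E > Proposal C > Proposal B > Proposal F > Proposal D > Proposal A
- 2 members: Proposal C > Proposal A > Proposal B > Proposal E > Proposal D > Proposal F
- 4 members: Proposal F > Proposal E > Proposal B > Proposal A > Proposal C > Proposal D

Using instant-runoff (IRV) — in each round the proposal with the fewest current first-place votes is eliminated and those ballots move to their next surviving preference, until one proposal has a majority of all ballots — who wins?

Round 1: Proposal A 0, Proposal B 12, Proposal C 8, Proposal D 5, Proposal E 9, Proposal F 4. Proposal A eliminated.
Round 2: Proposal B 12, Proposal C 8, Proposal D 5, Proposal E 9, Proposal F 4. Proposal F eliminated.
Round 3: Proposal B 12, Proposal C 8, Proposal D 5, Proposal E 13. Proposal D eliminated.
Round 4: Proposal B 12, Proposal C 8, Proposal E 18. Proposal C eliminated.
Round 5: Proposal B 14, Proposal E 24. Proposal E has a majority (≥20).

Proposal E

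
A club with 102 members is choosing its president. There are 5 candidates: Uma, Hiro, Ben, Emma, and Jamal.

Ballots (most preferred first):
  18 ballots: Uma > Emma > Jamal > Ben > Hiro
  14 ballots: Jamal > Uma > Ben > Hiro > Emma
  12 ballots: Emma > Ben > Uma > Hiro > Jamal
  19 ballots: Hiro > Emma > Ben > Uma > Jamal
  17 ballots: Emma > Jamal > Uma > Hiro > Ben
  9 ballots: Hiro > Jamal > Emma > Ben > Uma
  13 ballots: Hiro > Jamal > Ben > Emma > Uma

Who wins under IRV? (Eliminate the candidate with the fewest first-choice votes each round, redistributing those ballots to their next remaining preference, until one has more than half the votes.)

Uma

Round 1: Uma 18, Hiro 41, Ben 0, Emma 29, Jamal 14. Ben eliminated.
Round 2: Uma 18, Hiro 41, Emma 29, Jamal 14. Jamal eliminated.
Round 3: Uma 32, Hiro 41, Emma 29. Emma eliminated.
Round 4: Uma 61, Hiro 41. Uma has a majority (≥52).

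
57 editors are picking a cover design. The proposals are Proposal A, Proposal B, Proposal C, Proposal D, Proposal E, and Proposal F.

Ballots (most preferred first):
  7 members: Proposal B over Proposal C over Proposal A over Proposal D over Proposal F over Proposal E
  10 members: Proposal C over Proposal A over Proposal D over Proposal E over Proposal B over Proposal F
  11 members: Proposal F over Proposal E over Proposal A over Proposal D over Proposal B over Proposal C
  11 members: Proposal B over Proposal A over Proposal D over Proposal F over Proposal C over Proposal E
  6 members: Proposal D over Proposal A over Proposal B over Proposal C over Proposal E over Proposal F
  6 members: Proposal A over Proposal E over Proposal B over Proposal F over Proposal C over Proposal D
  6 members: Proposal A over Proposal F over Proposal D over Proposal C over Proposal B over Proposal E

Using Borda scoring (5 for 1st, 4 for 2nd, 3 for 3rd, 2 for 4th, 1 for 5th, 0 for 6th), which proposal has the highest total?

Proposal A: 7×3 + 10×4 + 11×3 + 11×4 + 6×4 + 6×5 + 6×5 = 222
Proposal B: 7×5 + 10×1 + 11×1 + 11×5 + 6×3 + 6×3 + 6×1 = 153
Proposal C: 7×4 + 10×5 + 11×0 + 11×1 + 6×2 + 6×1 + 6×2 = 119
Proposal D: 7×2 + 10×3 + 11×2 + 11×3 + 6×5 + 6×0 + 6×3 = 147
Proposal E: 7×0 + 10×2 + 11×4 + 11×0 + 6×1 + 6×4 + 6×0 = 94
Proposal F: 7×1 + 10×0 + 11×5 + 11×2 + 6×0 + 6×2 + 6×4 = 120

Proposal A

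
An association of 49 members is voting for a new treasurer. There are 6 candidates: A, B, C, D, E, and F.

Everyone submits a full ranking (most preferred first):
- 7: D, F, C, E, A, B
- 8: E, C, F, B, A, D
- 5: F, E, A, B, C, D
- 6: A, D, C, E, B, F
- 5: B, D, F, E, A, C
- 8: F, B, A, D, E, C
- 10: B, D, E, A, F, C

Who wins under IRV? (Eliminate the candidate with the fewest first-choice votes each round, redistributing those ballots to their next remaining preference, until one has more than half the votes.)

F

Round 1: A 6, B 15, C 0, D 7, E 8, F 13. C eliminated.
Round 2: A 6, B 15, D 7, E 8, F 13. A eliminated.
Round 3: B 15, D 13, E 8, F 13. E eliminated.
Round 4: B 15, D 13, F 21. D eliminated.
Round 5: B 21, F 28. F has a majority (≥25).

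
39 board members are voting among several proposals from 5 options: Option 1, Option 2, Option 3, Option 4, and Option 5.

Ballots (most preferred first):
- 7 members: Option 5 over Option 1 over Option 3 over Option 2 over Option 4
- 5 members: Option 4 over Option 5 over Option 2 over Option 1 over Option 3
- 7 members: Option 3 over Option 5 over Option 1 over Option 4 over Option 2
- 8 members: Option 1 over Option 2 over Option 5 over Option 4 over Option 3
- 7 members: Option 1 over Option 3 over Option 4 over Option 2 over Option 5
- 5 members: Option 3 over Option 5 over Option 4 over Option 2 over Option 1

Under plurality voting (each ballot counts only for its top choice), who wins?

Option 1

First-place votes: Option 1 15, Option 2 0, Option 3 12, Option 4 5, Option 5 7.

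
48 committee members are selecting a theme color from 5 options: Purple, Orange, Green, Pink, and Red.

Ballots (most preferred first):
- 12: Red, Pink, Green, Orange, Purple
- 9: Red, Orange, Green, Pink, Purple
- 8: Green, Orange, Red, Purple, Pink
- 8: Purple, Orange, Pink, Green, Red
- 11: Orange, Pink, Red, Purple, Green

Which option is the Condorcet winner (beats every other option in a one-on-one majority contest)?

Orange

Orange vs Purple: 40–8
Orange vs Green: 28–20
Orange vs Pink: 36–12
Orange vs Red: 27–21
Orange beats every other option.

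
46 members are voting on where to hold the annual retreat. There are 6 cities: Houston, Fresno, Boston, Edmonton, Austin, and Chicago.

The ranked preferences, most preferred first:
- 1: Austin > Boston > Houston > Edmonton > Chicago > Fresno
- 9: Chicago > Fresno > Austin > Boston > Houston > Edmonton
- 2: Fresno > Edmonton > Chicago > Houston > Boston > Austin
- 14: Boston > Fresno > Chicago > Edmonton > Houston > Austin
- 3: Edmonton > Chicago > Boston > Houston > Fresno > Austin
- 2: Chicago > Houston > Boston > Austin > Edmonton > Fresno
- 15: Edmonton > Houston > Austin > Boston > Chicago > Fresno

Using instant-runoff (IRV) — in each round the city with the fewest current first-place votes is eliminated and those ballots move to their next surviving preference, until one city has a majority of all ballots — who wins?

Boston

Round 1: Houston 0, Fresno 2, Boston 14, Edmonton 18, Austin 1, Chicago 11. Houston eliminated.
Round 2: Fresno 2, Boston 14, Edmonton 18, Austin 1, Chicago 11. Austin eliminated.
Round 3: Fresno 2, Boston 15, Edmonton 18, Chicago 11. Fresno eliminated.
Round 4: Boston 15, Edmonton 20, Chicago 11. Chicago eliminated.
Round 5: Boston 26, Edmonton 20. Boston has a majority (≥24).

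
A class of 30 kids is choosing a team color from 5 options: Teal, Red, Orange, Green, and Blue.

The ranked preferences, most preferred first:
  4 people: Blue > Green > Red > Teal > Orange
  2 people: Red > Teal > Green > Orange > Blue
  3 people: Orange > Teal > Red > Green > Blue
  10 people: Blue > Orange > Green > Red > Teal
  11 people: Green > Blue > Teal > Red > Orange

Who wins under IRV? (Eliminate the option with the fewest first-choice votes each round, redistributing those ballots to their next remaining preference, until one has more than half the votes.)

Green

Round 1: Teal 0, Red 2, Orange 3, Green 11, Blue 14. Teal eliminated.
Round 2: Red 2, Orange 3, Green 11, Blue 14. Red eliminated.
Round 3: Orange 3, Green 13, Blue 14. Orange eliminated.
Round 4: Green 16, Blue 14. Green has a majority (≥16).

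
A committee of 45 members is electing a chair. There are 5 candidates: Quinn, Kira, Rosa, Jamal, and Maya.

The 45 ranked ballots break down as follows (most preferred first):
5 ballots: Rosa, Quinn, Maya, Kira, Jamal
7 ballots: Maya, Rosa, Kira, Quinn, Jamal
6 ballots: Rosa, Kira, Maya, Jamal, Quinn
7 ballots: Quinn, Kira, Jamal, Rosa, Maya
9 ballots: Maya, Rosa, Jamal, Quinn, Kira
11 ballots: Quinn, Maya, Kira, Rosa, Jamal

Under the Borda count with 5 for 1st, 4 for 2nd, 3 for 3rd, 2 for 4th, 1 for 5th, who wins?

Maya

Quinn: 5×4 + 7×2 + 6×1 + 7×5 + 9×2 + 11×5 = 148
Kira: 5×2 + 7×3 + 6×4 + 7×4 + 9×1 + 11×3 = 125
Rosa: 5×5 + 7×4 + 6×5 + 7×2 + 9×4 + 11×2 = 155
Jamal: 5×1 + 7×1 + 6×2 + 7×3 + 9×3 + 11×1 = 83
Maya: 5×3 + 7×5 + 6×3 + 7×1 + 9×5 + 11×4 = 164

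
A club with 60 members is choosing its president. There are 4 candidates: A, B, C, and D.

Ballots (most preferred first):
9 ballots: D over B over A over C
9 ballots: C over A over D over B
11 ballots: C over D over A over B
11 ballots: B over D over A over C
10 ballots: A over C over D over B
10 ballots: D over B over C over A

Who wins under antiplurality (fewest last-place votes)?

D

Last-place votes: A 10, B 30, C 20, D 0.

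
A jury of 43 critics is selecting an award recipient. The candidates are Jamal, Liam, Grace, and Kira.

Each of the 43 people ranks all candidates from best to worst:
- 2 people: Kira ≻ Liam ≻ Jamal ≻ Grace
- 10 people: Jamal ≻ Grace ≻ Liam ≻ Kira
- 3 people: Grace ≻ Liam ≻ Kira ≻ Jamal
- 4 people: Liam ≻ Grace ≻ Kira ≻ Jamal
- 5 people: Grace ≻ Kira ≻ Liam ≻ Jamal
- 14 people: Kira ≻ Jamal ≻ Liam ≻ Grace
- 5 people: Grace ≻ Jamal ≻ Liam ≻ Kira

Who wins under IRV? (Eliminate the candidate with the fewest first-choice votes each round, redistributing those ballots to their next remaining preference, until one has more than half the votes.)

Grace

Round 1: Jamal 10, Liam 4, Grace 13, Kira 16. Liam eliminated.
Round 2: Jamal 10, Grace 17, Kira 16. Jamal eliminated.
Round 3: Grace 27, Kira 16. Grace has a majority (≥22).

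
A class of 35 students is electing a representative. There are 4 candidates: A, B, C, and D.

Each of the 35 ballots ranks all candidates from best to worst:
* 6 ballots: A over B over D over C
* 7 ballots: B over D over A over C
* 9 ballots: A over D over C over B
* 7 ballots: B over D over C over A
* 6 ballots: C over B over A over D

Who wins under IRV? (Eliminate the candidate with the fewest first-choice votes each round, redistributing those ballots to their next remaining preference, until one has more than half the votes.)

B

Round 1: A 15, B 14, C 6, D 0. D eliminated.
Round 2: A 15, B 14, C 6. C eliminated.
Round 3: A 15, B 20. B has a majority (≥18).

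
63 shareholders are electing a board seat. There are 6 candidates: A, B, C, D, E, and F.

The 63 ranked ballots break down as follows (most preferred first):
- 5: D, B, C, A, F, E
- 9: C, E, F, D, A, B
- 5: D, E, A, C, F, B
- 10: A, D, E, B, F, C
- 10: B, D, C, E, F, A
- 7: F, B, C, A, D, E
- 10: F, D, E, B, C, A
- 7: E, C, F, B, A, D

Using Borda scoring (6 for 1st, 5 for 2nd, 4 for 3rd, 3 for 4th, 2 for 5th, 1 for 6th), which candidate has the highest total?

A: 5×3 + 9×2 + 5×4 + 10×6 + 10×1 + 7×3 + 10×1 + 7×2 = 168
B: 5×5 + 9×1 + 5×1 + 10×3 + 10×6 + 7×5 + 10×3 + 7×3 = 215
C: 5×4 + 9×6 + 5×3 + 10×1 + 10×4 + 7×4 + 10×2 + 7×5 = 222
D: 5×6 + 9×3 + 5×6 + 10×5 + 10×5 + 7×2 + 10×5 + 7×1 = 258
E: 5×1 + 9×5 + 5×5 + 10×4 + 10×3 + 7×1 + 10×4 + 7×6 = 234
F: 5×2 + 9×4 + 5×2 + 10×2 + 10×2 + 7×6 + 10×6 + 7×4 = 226

D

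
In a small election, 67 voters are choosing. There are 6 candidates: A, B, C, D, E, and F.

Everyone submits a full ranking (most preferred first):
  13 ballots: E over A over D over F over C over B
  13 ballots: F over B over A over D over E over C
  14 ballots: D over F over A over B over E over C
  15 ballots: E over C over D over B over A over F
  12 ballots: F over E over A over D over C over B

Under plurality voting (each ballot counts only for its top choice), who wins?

E

First-place votes: A 0, B 0, C 0, D 14, E 28, F 25.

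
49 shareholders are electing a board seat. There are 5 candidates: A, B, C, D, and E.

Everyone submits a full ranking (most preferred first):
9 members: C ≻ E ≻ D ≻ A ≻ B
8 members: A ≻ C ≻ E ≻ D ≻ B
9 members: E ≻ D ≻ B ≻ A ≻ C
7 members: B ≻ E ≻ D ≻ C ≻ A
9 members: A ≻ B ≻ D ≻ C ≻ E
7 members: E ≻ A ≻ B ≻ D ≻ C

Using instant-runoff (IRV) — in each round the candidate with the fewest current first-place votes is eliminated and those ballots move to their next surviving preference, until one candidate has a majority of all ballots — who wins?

Round 1: A 17, B 7, C 9, D 0, E 16. D eliminated.
Round 2: A 17, B 7, C 9, E 16. B eliminated.
Round 3: A 17, C 9, E 23. C eliminated.
Round 4: A 17, E 32. E has a majority (≥25).

E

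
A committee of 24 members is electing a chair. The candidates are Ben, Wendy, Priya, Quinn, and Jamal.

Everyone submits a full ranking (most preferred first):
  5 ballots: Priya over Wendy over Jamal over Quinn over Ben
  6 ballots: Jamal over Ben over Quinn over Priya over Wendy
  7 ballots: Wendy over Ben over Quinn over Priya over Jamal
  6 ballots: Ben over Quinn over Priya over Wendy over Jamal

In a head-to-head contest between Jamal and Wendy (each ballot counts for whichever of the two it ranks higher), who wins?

Jamal is ranked above Wendy on 6 ballots; Wendy above Jamal on 18.

Wendy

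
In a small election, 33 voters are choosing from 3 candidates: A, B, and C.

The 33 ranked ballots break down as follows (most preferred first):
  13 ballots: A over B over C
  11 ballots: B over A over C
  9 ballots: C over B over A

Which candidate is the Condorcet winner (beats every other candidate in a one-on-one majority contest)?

B

B vs A: 20–13
B vs C: 24–9
B beats every other candidate.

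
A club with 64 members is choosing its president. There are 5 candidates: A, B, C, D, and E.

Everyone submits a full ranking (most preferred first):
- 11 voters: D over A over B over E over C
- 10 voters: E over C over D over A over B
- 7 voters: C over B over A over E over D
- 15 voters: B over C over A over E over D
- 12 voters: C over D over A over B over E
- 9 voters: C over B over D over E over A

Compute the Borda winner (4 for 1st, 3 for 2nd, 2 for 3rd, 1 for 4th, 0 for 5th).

C

A: 11×3 + 10×1 + 7×2 + 15×2 + 12×2 + 9×0 = 111
B: 11×2 + 10×0 + 7×3 + 15×4 + 12×1 + 9×3 = 142
C: 11×0 + 10×3 + 7×4 + 15×3 + 12×4 + 9×4 = 187
D: 11×4 + 10×2 + 7×0 + 15×0 + 12×3 + 9×2 = 118
E: 11×1 + 10×4 + 7×1 + 15×1 + 12×0 + 9×1 = 82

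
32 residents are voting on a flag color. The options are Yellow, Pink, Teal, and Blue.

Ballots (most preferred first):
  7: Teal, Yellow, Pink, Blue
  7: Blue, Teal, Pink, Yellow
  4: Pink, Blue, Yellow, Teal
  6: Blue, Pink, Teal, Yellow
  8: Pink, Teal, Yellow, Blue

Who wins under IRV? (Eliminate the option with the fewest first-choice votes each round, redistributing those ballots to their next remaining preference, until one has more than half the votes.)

Pink

Round 1: Yellow 0, Pink 12, Teal 7, Blue 13. Yellow eliminated.
Round 2: Pink 12, Teal 7, Blue 13. Teal eliminated.
Round 3: Pink 19, Blue 13. Pink has a majority (≥17).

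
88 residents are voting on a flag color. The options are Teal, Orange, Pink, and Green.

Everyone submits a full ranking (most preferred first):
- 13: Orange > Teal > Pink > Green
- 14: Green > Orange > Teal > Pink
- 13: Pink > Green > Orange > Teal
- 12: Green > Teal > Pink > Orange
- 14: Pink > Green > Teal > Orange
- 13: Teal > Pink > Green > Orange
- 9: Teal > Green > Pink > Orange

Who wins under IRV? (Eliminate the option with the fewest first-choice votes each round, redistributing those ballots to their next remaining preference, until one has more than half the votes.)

Teal

Round 1: Teal 22, Orange 13, Pink 27, Green 26. Orange eliminated.
Round 2: Teal 35, Pink 27, Green 26. Green eliminated.
Round 3: Teal 61, Pink 27. Teal has a majority (≥45).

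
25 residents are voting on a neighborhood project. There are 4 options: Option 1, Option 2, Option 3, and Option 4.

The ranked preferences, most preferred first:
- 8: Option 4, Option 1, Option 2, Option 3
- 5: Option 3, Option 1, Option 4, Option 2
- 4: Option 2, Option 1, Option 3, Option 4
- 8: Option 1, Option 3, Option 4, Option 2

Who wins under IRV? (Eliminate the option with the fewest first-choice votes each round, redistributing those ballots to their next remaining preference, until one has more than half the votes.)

Round 1: Option 1 8, Option 2 4, Option 3 5, Option 4 8. Option 2 eliminated.
Round 2: Option 1 12, Option 3 5, Option 4 8. Option 3 eliminated.
Round 3: Option 1 17, Option 4 8. Option 1 has a majority (≥13).

Option 1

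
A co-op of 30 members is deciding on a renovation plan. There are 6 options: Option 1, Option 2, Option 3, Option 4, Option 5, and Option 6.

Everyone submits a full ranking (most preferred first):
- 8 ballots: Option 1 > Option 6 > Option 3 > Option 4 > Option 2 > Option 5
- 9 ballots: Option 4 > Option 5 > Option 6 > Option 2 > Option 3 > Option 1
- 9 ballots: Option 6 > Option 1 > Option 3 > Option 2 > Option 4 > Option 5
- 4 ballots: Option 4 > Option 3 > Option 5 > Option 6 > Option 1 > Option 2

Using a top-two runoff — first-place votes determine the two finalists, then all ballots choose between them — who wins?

Option 6

Round 1 first-place votes: Option 1 8, Option 2 0, Option 3 0, Option 4 13, Option 5 0, Option 6 9. Option 4 and Option 6 advance.
Runoff: Option 4 is ranked above Option 6 on 13 ballots, Option 6 above Option 4 on 17.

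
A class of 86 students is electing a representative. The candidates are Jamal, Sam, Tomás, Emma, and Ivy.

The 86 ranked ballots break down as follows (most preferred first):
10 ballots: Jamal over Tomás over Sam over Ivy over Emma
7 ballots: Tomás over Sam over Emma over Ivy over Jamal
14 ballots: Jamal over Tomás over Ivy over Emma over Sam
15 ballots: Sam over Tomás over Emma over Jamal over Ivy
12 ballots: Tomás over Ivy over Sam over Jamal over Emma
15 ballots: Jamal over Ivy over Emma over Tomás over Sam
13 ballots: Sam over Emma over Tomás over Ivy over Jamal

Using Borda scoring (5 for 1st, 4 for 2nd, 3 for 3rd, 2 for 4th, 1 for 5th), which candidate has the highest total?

Tomás

Jamal: 10×5 + 7×1 + 14×5 + 15×2 + 12×2 + 15×5 + 13×1 = 269
Sam: 10×3 + 7×4 + 14×1 + 15×5 + 12×3 + 15×1 + 13×5 = 263
Tomás: 10×4 + 7×5 + 14×4 + 15×4 + 12×5 + 15×2 + 13×3 = 320
Emma: 10×1 + 7×3 + 14×2 + 15×3 + 12×1 + 15×3 + 13×4 = 213
Ivy: 10×2 + 7×2 + 14×3 + 15×1 + 12×4 + 15×4 + 13×2 = 225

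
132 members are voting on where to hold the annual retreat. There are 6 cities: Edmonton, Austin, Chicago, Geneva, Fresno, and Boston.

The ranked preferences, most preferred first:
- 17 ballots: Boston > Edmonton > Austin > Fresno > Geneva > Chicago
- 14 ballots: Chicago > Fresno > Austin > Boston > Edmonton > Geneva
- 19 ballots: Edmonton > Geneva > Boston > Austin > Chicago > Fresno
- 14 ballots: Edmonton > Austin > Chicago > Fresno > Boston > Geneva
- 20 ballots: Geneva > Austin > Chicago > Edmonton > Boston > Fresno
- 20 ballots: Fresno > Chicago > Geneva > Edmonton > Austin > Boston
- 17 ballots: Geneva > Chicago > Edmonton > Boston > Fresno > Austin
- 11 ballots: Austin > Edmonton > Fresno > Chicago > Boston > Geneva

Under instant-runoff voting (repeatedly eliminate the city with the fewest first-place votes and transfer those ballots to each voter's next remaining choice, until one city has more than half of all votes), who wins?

Edmonton

Round 1: Edmonton 33, Austin 11, Chicago 14, Geneva 37, Fresno 20, Boston 17. Austin eliminated.
Round 2: Edmonton 44, Chicago 14, Geneva 37, Fresno 20, Boston 17. Chicago eliminated.
Round 3: Edmonton 44, Geneva 37, Fresno 34, Boston 17. Boston eliminated.
Round 4: Edmonton 61, Geneva 37, Fresno 34. Fresno eliminated.
Round 5: Edmonton 75, Geneva 57. Edmonton has a majority (≥67).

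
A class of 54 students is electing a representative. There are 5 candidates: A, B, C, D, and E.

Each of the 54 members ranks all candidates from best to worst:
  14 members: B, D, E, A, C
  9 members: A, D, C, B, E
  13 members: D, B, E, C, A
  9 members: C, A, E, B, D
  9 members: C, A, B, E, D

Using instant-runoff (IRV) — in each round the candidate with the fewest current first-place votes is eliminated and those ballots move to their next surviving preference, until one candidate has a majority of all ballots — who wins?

D

Round 1: A 9, B 14, C 18, D 13, E 0. E eliminated.
Round 2: A 9, B 14, C 18, D 13. A eliminated.
Round 3: B 14, C 18, D 22. B eliminated.
Round 4: C 18, D 36. D has a majority (≥28).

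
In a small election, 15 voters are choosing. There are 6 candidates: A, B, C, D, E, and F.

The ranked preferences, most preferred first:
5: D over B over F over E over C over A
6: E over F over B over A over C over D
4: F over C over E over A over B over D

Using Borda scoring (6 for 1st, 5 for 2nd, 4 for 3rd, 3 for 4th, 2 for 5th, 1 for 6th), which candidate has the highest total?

F

A: 5×1 + 6×3 + 4×3 = 35
B: 5×5 + 6×4 + 4×2 = 57
C: 5×2 + 6×2 + 4×5 = 42
D: 5×6 + 6×1 + 4×1 = 40
E: 5×3 + 6×6 + 4×4 = 67
F: 5×4 + 6×5 + 4×6 = 74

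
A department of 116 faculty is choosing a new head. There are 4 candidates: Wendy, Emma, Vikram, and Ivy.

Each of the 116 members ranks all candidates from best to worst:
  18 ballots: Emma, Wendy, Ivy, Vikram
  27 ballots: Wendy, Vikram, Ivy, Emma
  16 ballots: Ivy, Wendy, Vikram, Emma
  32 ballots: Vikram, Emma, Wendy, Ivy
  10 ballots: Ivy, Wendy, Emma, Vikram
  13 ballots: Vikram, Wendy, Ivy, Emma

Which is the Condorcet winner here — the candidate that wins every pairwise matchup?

Wendy

Wendy vs Emma: 66–50
Wendy vs Vikram: 71–45
Wendy vs Ivy: 90–26
Wendy beats every other candidate.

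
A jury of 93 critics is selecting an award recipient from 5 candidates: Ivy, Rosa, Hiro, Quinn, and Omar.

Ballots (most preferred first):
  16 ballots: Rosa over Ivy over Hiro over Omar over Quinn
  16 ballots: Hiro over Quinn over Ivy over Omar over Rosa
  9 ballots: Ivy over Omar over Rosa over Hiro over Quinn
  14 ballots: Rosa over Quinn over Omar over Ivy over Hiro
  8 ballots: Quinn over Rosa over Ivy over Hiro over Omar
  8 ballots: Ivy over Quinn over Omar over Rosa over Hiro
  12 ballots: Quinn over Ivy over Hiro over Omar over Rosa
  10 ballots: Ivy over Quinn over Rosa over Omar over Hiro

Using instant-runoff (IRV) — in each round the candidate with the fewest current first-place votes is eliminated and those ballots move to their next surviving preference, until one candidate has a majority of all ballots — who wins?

Quinn

Round 1: Ivy 27, Rosa 30, Hiro 16, Quinn 20, Omar 0. Omar eliminated.
Round 2: Ivy 27, Rosa 30, Hiro 16, Quinn 20. Hiro eliminated.
Round 3: Ivy 27, Rosa 30, Quinn 36. Ivy eliminated.
Round 4: Rosa 39, Quinn 54. Quinn has a majority (≥47).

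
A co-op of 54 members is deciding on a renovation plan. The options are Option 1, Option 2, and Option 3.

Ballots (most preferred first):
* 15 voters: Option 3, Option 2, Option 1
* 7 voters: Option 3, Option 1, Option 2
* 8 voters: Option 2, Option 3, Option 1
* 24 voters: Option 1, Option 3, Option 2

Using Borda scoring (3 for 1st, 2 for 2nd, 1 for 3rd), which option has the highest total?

Option 3

Option 1: 15×1 + 7×2 + 8×1 + 24×3 = 109
Option 2: 15×2 + 7×1 + 8×3 + 24×1 = 85
Option 3: 15×3 + 7×3 + 8×2 + 24×2 = 130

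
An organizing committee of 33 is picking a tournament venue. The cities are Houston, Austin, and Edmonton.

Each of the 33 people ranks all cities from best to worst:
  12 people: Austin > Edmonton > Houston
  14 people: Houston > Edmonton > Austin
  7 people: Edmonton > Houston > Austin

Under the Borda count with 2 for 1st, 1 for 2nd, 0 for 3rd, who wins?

Houston: 12×0 + 14×2 + 7×1 = 35
Austin: 12×2 + 14×0 + 7×0 = 24
Edmonton: 12×1 + 14×1 + 7×2 = 40

Edmonton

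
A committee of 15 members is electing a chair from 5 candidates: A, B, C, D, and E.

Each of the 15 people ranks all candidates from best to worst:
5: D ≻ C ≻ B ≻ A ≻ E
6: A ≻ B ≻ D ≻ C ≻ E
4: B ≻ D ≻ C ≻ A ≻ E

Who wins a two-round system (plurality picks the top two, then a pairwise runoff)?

Round 1 first-place votes: A 6, B 4, C 0, D 5, E 0. A and D advance.
Runoff: A is ranked above D on 6 ballots, D above A on 9.

D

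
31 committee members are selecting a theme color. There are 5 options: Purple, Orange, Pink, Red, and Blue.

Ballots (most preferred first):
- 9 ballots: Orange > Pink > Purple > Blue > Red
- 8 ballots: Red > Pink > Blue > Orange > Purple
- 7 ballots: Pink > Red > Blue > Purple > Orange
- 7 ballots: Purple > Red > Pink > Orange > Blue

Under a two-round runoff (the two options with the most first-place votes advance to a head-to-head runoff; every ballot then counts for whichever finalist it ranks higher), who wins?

Round 1 first-place votes: Purple 7, Orange 9, Pink 7, Red 8, Blue 0. Orange and Red advance.
Runoff: Orange is ranked above Red on 9 ballots, Red above Orange on 22.

Red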